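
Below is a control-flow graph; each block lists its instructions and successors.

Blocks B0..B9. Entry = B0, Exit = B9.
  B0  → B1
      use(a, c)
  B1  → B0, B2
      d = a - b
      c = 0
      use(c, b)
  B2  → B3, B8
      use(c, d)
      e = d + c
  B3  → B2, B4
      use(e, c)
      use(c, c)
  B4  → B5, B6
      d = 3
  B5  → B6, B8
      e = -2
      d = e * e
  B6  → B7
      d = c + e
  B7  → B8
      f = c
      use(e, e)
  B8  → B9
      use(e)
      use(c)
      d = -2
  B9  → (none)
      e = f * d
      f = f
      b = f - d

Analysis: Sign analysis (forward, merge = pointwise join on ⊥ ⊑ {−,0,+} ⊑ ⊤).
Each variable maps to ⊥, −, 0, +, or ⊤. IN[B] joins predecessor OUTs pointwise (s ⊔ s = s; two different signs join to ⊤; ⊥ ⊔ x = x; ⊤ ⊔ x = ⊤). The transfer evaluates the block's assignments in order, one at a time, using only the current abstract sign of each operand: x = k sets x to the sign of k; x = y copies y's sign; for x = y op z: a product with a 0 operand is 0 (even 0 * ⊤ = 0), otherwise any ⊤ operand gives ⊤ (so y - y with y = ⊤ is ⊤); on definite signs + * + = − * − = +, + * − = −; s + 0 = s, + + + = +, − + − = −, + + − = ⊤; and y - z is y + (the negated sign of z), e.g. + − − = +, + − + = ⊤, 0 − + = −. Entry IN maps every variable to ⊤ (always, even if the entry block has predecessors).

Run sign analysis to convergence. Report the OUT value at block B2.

Converged values:
  B0:   IN=(all ⊤)   OUT=(all ⊤)
  B1:   IN=(all ⊤)   OUT={c:0; rest ⊤}
  B2:   IN={c:0; rest ⊤}   OUT={c:0; rest ⊤}
  B3:   IN={c:0; rest ⊤}   OUT={c:0; rest ⊤}
  B4:   IN={c:0; rest ⊤}   OUT={c:0, d:+; rest ⊤}
  B5:   IN={c:0, d:+; rest ⊤}   OUT={c:0, d:+, e:-; rest ⊤}
  B6:   IN={c:0, d:+; rest ⊤}   OUT={c:0; rest ⊤}
  B7:   IN={c:0; rest ⊤}   OUT={c:0, f:0; rest ⊤}
  B8:   IN={c:0; rest ⊤}   OUT={c:0, d:-; rest ⊤}
  B9:   IN={c:0, d:-; rest ⊤}   OUT={c:0, d:-; rest ⊤}

Merge at B2: IN[B2] = OUT[B1] ⊔ OUT[B3] = {a: ⊤, b: ⊤, c: 0, d: ⊤, e: ⊤, f: ⊤}
Applying B2's transfer function to that IN value gives OUT[B2] (row B2 above).

Answer: {a: ⊤, b: ⊤, c: 0, d: ⊤, e: ⊤, f: ⊤}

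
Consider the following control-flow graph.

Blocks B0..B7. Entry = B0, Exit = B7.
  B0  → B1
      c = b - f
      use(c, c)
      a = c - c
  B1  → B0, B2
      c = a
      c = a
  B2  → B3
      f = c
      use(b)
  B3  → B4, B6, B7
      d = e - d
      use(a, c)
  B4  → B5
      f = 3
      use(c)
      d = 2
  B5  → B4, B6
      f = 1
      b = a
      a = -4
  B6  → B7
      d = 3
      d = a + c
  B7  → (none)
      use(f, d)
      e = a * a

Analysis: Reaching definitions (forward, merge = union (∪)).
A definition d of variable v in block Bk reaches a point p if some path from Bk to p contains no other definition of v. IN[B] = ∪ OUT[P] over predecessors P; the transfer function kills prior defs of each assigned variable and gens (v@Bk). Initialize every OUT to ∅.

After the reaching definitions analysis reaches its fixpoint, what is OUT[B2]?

Per-block solution:
  B0: | IN={a@B0, c@B1} | OUT={a@B0, c@B0}
  B1: | IN={a@B0, c@B0} | OUT={a@B0, c@B1}
  B2: | IN={a@B0, c@B1} | OUT={a@B0, c@B1, f@B2}
  B3: | IN={a@B0, c@B1, f@B2} | OUT={a@B0, c@B1, d@B3, f@B2}
  B4: | IN={a@B0, a@B5, b@B5, c@B1, d@B3, d@B4, f@B2, f@B5} | OUT={a@B0, a@B5, b@B5, c@B1, d@B4, f@B4}
  B5: | IN={a@B0, a@B5, b@B5, c@B1, d@B4, f@B4} | OUT={a@B5, b@B5, c@B1, d@B4, f@B5}
  B6: | IN={a@B0, a@B5, b@B5, c@B1, d@B3, d@B4, f@B2, f@B5} | OUT={a@B0, a@B5, b@B5, c@B1, d@B6, f@B2, f@B5}
  B7: | IN={a@B0, a@B5, b@B5, c@B1, d@B3, d@B6, f@B2, f@B5} | OUT={a@B0, a@B5, b@B5, c@B1, d@B3, d@B6, e@B7, f@B2, f@B5}

Merge at B2: IN[B2] = OUT[B1] = {a@B0, c@B1}
Applying B2's transfer function to that IN value gives OUT[B2] (row B2 above).

Answer: {a@B0, c@B1, f@B2}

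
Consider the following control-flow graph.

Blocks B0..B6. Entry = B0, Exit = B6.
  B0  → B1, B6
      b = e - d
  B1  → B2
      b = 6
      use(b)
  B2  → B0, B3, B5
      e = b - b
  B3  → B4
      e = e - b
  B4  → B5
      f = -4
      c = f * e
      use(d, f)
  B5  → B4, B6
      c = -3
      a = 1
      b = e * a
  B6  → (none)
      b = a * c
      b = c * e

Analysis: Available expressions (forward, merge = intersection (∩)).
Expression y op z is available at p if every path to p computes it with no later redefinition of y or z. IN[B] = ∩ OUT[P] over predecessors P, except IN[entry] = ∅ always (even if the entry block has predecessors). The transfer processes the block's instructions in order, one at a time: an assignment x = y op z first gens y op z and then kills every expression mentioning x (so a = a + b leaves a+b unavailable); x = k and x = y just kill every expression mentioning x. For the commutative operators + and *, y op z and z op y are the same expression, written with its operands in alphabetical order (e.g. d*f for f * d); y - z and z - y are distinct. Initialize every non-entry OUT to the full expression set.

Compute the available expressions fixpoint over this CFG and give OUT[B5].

Answer: {a*e}

Derivation:
Fixpoint table:
  B0: | IN={} | OUT={e-d}
  B1: | IN={e-d} | OUT={e-d}
  B2: | IN={e-d} | OUT={b-b}
  B3: | IN={b-b} | OUT={b-b}
  B4: | IN={} | OUT={e*f}
  B5: | IN={} | OUT={a*e}
  B6: | IN={} | OUT={a*c, c*e}

Merge at B5: IN[B5] = OUT[B2] ∩ OUT[B4] = {}
Applying B5's transfer function to that IN value gives OUT[B5] (row B5 above).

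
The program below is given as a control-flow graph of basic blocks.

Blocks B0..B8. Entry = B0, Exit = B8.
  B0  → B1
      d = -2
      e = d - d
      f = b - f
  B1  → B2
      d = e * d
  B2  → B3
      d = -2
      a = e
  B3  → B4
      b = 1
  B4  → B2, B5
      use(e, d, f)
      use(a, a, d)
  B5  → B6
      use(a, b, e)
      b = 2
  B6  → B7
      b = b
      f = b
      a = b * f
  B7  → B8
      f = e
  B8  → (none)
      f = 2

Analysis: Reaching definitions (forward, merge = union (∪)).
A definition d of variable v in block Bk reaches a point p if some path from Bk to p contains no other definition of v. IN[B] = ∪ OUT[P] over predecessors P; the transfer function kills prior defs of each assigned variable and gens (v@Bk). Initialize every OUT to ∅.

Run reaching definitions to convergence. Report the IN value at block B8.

Answer: {a@B6, b@B6, d@B2, e@B0, f@B7}

Derivation:
Fixpoint table:
  B0:  IN={}  OUT={d@B0, e@B0, f@B0}
  B1:  IN={d@B0, e@B0, f@B0}  OUT={d@B1, e@B0, f@B0}
  B2:  IN={a@B2, b@B3, d@B1, d@B2, e@B0, f@B0}  OUT={a@B2, b@B3, d@B2, e@B0, f@B0}
  B3:  IN={a@B2, b@B3, d@B2, e@B0, f@B0}  OUT={a@B2, b@B3, d@B2, e@B0, f@B0}
  B4:  IN={a@B2, b@B3, d@B2, e@B0, f@B0}  OUT={a@B2, b@B3, d@B2, e@B0, f@B0}
  B5:  IN={a@B2, b@B3, d@B2, e@B0, f@B0}  OUT={a@B2, b@B5, d@B2, e@B0, f@B0}
  B6:  IN={a@B2, b@B5, d@B2, e@B0, f@B0}  OUT={a@B6, b@B6, d@B2, e@B0, f@B6}
  B7:  IN={a@B6, b@B6, d@B2, e@B0, f@B6}  OUT={a@B6, b@B6, d@B2, e@B0, f@B7}
  B8:  IN={a@B6, b@B6, d@B2, e@B0, f@B7}  OUT={a@B6, b@B6, d@B2, e@B0, f@B8}

Merge at B8: IN[B8] = OUT[B7] = {a@B6, b@B6, d@B2, e@B0, f@B7}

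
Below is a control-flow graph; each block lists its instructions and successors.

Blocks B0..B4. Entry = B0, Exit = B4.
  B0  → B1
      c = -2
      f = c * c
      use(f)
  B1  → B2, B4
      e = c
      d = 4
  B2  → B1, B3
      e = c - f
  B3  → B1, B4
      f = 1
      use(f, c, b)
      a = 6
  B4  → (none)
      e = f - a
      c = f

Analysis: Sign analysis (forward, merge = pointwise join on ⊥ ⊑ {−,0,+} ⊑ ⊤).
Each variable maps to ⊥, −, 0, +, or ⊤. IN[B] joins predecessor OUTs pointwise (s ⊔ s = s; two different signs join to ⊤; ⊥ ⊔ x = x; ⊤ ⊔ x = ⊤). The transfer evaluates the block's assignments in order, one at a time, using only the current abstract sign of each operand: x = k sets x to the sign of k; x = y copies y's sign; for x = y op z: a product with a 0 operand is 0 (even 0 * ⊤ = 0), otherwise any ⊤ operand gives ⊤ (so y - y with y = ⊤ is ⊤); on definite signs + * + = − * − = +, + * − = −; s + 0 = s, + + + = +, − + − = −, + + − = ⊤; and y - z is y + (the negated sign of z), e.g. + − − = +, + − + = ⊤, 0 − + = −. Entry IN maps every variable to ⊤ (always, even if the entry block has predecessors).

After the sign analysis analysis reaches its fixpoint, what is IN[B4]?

Answer: {a: ⊤, b: ⊤, c: -, d: +, e: -, f: +}

Trace:
Per-block solution:
  B0:  IN=(all ⊤)  OUT={c:-, f:+; rest ⊤}
  B1:  IN={c:-, f:+; rest ⊤}  OUT={c:-, d:+, e:-, f:+; rest ⊤}
  B2:  IN={c:-, d:+, e:-, f:+; rest ⊤}  OUT={c:-, d:+, e:-, f:+; rest ⊤}
  B3:  IN={c:-, d:+, e:-, f:+; rest ⊤}  OUT={a:+, c:-, d:+, e:-, f:+; rest ⊤}
  B4:  IN={c:-, d:+, e:-, f:+; rest ⊤}  OUT={c:+, d:+, f:+; rest ⊤}

Merge at B4: IN[B4] = OUT[B1] ⊔ OUT[B3] = {a: ⊤, b: ⊤, c: -, d: +, e: -, f: +}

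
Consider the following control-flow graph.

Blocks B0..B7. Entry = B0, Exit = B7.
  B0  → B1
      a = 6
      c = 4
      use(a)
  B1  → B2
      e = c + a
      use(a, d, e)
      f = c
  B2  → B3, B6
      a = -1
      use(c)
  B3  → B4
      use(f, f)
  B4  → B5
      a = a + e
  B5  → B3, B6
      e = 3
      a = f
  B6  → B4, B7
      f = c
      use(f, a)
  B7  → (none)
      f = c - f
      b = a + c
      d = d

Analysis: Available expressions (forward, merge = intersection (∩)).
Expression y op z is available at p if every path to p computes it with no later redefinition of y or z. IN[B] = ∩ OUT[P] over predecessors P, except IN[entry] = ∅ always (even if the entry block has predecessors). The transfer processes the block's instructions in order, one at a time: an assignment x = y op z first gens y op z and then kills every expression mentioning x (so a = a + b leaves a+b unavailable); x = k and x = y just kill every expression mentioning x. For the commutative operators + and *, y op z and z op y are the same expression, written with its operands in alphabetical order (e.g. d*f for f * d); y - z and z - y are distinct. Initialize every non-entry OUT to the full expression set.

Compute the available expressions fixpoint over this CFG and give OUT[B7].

Converged values:
  B0:  IN={}  OUT={}
  B1:  IN={}  OUT={a+c}
  B2:  IN={a+c}  OUT={}
  B3:  IN={}  OUT={}
  B4:  IN={}  OUT={}
  B5:  IN={}  OUT={}
  B6:  IN={}  OUT={}
  B7:  IN={}  OUT={a+c}

Merge at B7: IN[B7] = OUT[B6] = {}
Applying B7's transfer function to that IN value gives OUT[B7] (row B7 above).

Answer: {a+c}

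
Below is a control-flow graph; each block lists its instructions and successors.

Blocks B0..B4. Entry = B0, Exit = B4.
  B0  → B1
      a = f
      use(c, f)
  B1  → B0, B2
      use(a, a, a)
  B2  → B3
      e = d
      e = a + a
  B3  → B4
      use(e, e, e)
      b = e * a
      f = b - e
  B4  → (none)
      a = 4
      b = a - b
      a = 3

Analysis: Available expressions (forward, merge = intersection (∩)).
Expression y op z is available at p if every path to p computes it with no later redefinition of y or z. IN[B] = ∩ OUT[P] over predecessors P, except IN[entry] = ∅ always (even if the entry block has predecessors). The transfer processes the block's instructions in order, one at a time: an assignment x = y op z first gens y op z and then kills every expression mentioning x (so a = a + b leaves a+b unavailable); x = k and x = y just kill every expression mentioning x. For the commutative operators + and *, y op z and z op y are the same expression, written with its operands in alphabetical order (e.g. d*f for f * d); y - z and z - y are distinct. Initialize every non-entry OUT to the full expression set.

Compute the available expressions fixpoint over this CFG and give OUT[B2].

Fixpoint table:
  B0:  IN={}  OUT={}
  B1:  IN={}  OUT={}
  B2:  IN={}  OUT={a+a}
  B3:  IN={a+a}  OUT={a*e, a+a, b-e}
  B4:  IN={a*e, a+a, b-e}  OUT={}

Merge at B2: IN[B2] = OUT[B1] = {}
Applying B2's transfer function to that IN value gives OUT[B2] (row B2 above).

Answer: {a+a}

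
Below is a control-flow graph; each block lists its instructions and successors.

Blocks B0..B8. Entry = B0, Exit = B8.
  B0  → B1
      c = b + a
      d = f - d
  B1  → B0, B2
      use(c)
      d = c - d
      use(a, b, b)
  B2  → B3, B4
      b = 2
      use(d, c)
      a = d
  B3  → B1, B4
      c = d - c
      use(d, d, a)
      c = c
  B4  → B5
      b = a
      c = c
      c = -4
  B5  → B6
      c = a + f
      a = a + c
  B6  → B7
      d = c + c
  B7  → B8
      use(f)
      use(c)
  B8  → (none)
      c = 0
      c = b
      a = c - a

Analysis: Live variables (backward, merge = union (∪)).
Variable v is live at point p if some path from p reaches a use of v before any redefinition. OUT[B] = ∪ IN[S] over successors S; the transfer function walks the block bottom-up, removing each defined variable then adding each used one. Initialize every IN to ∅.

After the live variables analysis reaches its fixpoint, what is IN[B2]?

Answer: {c, d, f}

Derivation:
Converged values:
  B0: | IN={a, b, d, f} | OUT={a, b, c, d, f}
  B1: | IN={a, b, c, d, f} | OUT={a, b, c, d, f}
  B2: | IN={c, d, f} | OUT={a, b, c, d, f}
  B3: | IN={a, b, c, d, f} | OUT={a, b, c, d, f}
  B4: | IN={a, c, f} | OUT={a, b, f}
  B5: | IN={a, b, f} | OUT={a, b, c, f}
  B6: | IN={a, b, c, f} | OUT={a, b, c, f}
  B7: | IN={a, b, c, f} | OUT={a, b}
  B8: | IN={a, b} | OUT={}

Merge at B2: OUT[B2] = IN[B3] ⊔ IN[B4] = {a, b, c, d, f}
Applying B2's transfer function to that OUT value gives IN[B2] (row B2 above).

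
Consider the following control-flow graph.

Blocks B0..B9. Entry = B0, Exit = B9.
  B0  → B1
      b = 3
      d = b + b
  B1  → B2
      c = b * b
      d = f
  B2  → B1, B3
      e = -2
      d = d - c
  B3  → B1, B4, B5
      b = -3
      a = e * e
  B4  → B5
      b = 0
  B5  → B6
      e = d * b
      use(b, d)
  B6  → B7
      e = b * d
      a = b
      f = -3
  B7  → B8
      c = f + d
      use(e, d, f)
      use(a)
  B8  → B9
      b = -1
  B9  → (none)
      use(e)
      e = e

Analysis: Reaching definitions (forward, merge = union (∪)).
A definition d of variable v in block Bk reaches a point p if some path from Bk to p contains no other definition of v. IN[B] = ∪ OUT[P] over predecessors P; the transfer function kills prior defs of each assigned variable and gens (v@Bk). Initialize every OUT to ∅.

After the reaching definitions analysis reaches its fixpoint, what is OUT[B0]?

Answer: {b@B0, d@B0}

Trace:
Fixpoint table:
  B0: | IN={} | OUT={b@B0, d@B0}
  B1: | IN={a@B3, b@B0, b@B3, c@B1, d@B0, d@B2, e@B2} | OUT={a@B3, b@B0, b@B3, c@B1, d@B1, e@B2}
  B2: | IN={a@B3, b@B0, b@B3, c@B1, d@B1, e@B2} | OUT={a@B3, b@B0, b@B3, c@B1, d@B2, e@B2}
  B3: | IN={a@B3, b@B0, b@B3, c@B1, d@B2, e@B2} | OUT={a@B3, b@B3, c@B1, d@B2, e@B2}
  B4: | IN={a@B3, b@B3, c@B1, d@B2, e@B2} | OUT={a@B3, b@B4, c@B1, d@B2, e@B2}
  B5: | IN={a@B3, b@B3, b@B4, c@B1, d@B2, e@B2} | OUT={a@B3, b@B3, b@B4, c@B1, d@B2, e@B5}
  B6: | IN={a@B3, b@B3, b@B4, c@B1, d@B2, e@B5} | OUT={a@B6, b@B3, b@B4, c@B1, d@B2, e@B6, f@B6}
  B7: | IN={a@B6, b@B3, b@B4, c@B1, d@B2, e@B6, f@B6} | OUT={a@B6, b@B3, b@B4, c@B7, d@B2, e@B6, f@B6}
  B8: | IN={a@B6, b@B3, b@B4, c@B7, d@B2, e@B6, f@B6} | OUT={a@B6, b@B8, c@B7, d@B2, e@B6, f@B6}
  B9: | IN={a@B6, b@B8, c@B7, d@B2, e@B6, f@B6} | OUT={a@B6, b@B8, c@B7, d@B2, e@B9, f@B6}

B0 is the boundary node: IN[B0] = {}
Applying B0's transfer function to that IN value gives OUT[B0] (row B0 above).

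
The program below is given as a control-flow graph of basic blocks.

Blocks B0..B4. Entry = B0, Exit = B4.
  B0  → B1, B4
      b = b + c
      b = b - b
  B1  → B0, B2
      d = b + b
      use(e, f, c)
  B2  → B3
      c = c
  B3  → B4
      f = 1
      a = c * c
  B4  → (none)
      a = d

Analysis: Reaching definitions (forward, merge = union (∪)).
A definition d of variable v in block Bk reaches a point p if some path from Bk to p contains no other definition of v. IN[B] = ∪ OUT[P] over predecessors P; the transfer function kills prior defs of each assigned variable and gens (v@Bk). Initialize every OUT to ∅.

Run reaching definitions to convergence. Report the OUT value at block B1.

Fixpoint table:
  B0:   IN={b@B0, d@B1}   OUT={b@B0, d@B1}
  B1:   IN={b@B0, d@B1}   OUT={b@B0, d@B1}
  B2:   IN={b@B0, d@B1}   OUT={b@B0, c@B2, d@B1}
  B3:   IN={b@B0, c@B2, d@B1}   OUT={a@B3, b@B0, c@B2, d@B1, f@B3}
  B4:   IN={a@B3, b@B0, c@B2, d@B1, f@B3}   OUT={a@B4, b@B0, c@B2, d@B1, f@B3}

Merge at B1: IN[B1] = OUT[B0] = {b@B0, d@B1}
Applying B1's transfer function to that IN value gives OUT[B1] (row B1 above).

Answer: {b@B0, d@B1}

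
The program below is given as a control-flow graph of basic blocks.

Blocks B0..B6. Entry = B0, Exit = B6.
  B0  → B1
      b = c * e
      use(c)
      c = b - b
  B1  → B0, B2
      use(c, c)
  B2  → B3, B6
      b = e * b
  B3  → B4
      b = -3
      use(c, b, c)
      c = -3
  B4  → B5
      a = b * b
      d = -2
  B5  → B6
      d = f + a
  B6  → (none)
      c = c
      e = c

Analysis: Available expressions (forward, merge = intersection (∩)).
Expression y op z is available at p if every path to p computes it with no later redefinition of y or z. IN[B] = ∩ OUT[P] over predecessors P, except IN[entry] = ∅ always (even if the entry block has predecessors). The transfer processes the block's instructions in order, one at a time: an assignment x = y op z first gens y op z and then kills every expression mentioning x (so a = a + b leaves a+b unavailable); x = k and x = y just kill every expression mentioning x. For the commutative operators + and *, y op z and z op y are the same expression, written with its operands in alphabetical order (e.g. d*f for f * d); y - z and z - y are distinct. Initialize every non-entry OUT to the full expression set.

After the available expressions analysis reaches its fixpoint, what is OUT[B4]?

Answer: {b*b}

Trace:
Per-block solution:
  B0:  IN={}  OUT={b-b}
  B1:  IN={b-b}  OUT={b-b}
  B2:  IN={b-b}  OUT={}
  B3:  IN={}  OUT={}
  B4:  IN={}  OUT={b*b}
  B5:  IN={b*b}  OUT={a+f, b*b}
  B6:  IN={}  OUT={}

Merge at B4: IN[B4] = OUT[B3] = {}
Applying B4's transfer function to that IN value gives OUT[B4] (row B4 above).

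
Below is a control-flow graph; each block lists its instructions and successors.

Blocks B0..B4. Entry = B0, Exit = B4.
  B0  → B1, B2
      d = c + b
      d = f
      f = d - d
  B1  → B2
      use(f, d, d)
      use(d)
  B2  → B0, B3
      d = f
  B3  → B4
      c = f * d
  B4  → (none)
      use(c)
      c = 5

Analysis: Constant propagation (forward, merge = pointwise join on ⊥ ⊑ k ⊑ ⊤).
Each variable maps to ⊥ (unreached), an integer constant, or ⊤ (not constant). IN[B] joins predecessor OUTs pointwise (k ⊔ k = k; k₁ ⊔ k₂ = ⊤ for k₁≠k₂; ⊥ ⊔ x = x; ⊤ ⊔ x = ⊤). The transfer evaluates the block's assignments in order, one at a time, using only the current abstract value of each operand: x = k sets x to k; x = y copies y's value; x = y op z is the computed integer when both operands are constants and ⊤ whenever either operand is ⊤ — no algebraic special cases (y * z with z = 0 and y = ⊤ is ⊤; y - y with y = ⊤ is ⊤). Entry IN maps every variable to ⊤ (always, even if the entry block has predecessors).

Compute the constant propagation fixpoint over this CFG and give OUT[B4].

Answer: {a: ⊤, b: ⊤, c: 5, d: ⊤, e: ⊤, f: ⊤}

Derivation:
Converged values:
  B0: | IN=(all ⊤) | OUT=(all ⊤)
  B1: | IN=(all ⊤) | OUT=(all ⊤)
  B2: | IN=(all ⊤) | OUT=(all ⊤)
  B3: | IN=(all ⊤) | OUT=(all ⊤)
  B4: | IN=(all ⊤) | OUT={c:5; rest ⊤}

Merge at B4: IN[B4] = OUT[B3] = {a: ⊤, b: ⊤, c: ⊤, d: ⊤, e: ⊤, f: ⊤}
Applying B4's transfer function to that IN value gives OUT[B4] (row B4 above).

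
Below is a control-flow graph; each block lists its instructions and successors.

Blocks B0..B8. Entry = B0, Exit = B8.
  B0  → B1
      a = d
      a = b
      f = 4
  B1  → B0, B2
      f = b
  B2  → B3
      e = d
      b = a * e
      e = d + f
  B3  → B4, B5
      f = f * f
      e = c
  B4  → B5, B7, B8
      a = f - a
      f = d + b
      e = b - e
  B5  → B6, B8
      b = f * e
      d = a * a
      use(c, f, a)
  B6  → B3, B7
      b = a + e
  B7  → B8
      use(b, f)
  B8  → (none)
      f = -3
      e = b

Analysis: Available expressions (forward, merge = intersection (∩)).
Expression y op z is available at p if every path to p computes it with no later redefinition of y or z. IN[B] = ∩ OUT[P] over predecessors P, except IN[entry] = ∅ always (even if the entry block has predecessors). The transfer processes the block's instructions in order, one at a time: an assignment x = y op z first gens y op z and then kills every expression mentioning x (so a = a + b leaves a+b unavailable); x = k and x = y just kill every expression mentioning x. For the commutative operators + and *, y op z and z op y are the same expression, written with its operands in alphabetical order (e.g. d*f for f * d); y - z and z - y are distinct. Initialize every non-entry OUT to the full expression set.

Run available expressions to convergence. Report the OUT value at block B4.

Fixpoint table:
  B0: | IN={} | OUT={}
  B1: | IN={} | OUT={}
  B2: | IN={} | OUT={d+f}
  B3: | IN={} | OUT={}
  B4: | IN={} | OUT={b+d}
  B5: | IN={} | OUT={a*a, e*f}
  B6: | IN={a*a, e*f} | OUT={a*a, a+e, e*f}
  B7: | IN={} | OUT={}
  B8: | IN={} | OUT={}

Merge at B4: IN[B4] = OUT[B3] = {}
Applying B4's transfer function to that IN value gives OUT[B4] (row B4 above).

Answer: {b+d}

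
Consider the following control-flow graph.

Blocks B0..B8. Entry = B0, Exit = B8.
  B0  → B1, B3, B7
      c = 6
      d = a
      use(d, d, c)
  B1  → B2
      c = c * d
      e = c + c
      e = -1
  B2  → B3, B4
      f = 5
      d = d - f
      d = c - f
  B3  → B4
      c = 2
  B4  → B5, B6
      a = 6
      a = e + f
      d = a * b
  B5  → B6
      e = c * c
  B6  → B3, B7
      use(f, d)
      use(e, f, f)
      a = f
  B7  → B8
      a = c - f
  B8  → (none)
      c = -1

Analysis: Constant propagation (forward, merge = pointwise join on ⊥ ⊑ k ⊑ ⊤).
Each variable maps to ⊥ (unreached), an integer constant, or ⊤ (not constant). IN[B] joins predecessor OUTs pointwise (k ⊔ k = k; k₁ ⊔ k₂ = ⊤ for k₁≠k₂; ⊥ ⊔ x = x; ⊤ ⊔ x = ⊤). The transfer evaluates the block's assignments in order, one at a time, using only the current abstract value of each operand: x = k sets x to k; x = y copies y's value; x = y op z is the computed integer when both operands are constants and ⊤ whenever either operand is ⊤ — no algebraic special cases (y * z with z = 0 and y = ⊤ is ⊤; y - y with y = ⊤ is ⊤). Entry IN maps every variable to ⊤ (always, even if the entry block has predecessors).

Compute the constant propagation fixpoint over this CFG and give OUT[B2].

Answer: {a: ⊤, b: ⊤, c: ⊤, d: ⊤, e: -1, f: 5}

Trace:
Per-block solution:
  B0: | IN=(all ⊤) | OUT={c:6; rest ⊤}
  B1: | IN={c:6; rest ⊤} | OUT={e:-1; rest ⊤}
  B2: | IN={e:-1; rest ⊤} | OUT={e:-1, f:5; rest ⊤}
  B3: | IN=(all ⊤) | OUT={c:2; rest ⊤}
  B4: | IN=(all ⊤) | OUT=(all ⊤)
  B5: | IN=(all ⊤) | OUT=(all ⊤)
  B6: | IN=(all ⊤) | OUT=(all ⊤)
  B7: | IN=(all ⊤) | OUT=(all ⊤)
  B8: | IN=(all ⊤) | OUT={c:-1; rest ⊤}

Merge at B2: IN[B2] = OUT[B1] = {a: ⊤, b: ⊤, c: ⊤, d: ⊤, e: -1, f: ⊤}
Applying B2's transfer function to that IN value gives OUT[B2] (row B2 above).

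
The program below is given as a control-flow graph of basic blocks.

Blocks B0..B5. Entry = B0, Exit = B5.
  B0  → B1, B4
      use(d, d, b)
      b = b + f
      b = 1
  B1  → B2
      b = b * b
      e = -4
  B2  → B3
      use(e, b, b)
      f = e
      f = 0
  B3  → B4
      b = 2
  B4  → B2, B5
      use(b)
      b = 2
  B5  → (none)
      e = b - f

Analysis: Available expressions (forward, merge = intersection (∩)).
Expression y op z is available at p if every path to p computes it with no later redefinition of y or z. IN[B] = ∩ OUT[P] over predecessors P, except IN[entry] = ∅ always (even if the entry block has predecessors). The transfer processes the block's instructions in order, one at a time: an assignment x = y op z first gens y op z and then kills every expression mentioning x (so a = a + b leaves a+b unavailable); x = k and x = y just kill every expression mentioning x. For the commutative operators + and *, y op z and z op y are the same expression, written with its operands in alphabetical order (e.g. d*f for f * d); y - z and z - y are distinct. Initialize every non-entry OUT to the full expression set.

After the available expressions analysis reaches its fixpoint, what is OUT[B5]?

Converged values:
  B0:  IN={}  OUT={}
  B1:  IN={}  OUT={}
  B2:  IN={}  OUT={}
  B3:  IN={}  OUT={}
  B4:  IN={}  OUT={}
  B5:  IN={}  OUT={b-f}

Merge at B5: IN[B5] = OUT[B4] = {}
Applying B5's transfer function to that IN value gives OUT[B5] (row B5 above).

Answer: {b-f}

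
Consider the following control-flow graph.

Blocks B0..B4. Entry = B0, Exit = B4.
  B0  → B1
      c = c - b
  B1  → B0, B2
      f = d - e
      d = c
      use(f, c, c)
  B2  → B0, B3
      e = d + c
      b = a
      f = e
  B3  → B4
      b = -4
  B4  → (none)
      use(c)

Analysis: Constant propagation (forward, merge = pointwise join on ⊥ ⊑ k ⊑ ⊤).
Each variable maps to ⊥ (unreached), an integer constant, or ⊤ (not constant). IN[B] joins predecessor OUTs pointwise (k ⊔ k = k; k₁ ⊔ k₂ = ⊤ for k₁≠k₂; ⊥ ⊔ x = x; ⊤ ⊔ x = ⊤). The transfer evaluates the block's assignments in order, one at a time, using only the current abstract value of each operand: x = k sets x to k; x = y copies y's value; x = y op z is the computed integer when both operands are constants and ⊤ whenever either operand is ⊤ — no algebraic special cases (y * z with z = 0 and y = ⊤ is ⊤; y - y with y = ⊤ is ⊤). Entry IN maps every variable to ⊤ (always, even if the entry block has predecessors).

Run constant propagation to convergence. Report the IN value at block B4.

Converged values:
  B0:  IN=(all ⊤)  OUT=(all ⊤)
  B1:  IN=(all ⊤)  OUT=(all ⊤)
  B2:  IN=(all ⊤)  OUT=(all ⊤)
  B3:  IN=(all ⊤)  OUT={b:-4; rest ⊤}
  B4:  IN={b:-4; rest ⊤}  OUT={b:-4; rest ⊤}

Merge at B4: IN[B4] = OUT[B3] = {a: ⊤, b: -4, c: ⊤, d: ⊤, e: ⊤, f: ⊤}

Answer: {a: ⊤, b: -4, c: ⊤, d: ⊤, e: ⊤, f: ⊤}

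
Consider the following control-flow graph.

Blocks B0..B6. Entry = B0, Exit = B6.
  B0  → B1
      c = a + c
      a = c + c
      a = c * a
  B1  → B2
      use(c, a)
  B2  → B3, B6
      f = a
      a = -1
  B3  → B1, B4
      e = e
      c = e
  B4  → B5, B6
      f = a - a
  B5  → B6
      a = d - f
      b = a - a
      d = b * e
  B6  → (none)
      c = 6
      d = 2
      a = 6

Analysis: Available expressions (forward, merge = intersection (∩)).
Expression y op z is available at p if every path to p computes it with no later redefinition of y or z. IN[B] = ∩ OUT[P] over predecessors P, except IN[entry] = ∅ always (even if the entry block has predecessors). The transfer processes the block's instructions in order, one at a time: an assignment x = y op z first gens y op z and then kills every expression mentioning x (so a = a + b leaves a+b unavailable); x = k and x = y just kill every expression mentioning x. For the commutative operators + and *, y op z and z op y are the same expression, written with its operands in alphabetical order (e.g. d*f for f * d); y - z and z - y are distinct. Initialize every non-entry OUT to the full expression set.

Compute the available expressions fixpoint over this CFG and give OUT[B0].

Answer: {c+c}

Derivation:
Per-block solution:
  B0: | IN={} | OUT={c+c}
  B1: | IN={} | OUT={}
  B2: | IN={} | OUT={}
  B3: | IN={} | OUT={}
  B4: | IN={} | OUT={a-a}
  B5: | IN={a-a} | OUT={a-a, b*e}
  B6: | IN={} | OUT={}

B0 is the boundary node: IN[B0] = {}
Applying B0's transfer function to that IN value gives OUT[B0] (row B0 above).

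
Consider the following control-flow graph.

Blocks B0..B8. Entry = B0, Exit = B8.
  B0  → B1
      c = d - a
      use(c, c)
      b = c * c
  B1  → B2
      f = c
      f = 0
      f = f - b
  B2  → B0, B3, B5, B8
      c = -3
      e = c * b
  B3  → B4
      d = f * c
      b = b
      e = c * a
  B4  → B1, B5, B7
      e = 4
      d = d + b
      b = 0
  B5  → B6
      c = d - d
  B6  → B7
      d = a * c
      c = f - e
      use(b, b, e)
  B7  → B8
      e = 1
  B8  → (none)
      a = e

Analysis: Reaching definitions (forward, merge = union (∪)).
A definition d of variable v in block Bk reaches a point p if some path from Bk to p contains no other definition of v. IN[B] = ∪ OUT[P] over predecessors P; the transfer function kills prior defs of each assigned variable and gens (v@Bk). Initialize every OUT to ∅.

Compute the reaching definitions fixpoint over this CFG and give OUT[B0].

Answer: {b@B0, c@B0, d@B4, e@B2, f@B1}

Working:
Per-block solution:
  B0:  IN={b@B0, b@B4, c@B2, d@B4, e@B2, f@B1}  OUT={b@B0, c@B0, d@B4, e@B2, f@B1}
  B1:  IN={b@B0, b@B4, c@B0, c@B2, d@B4, e@B2, e@B4, f@B1}  OUT={b@B0, b@B4, c@B0, c@B2, d@B4, e@B2, e@B4, f@B1}
  B2:  IN={b@B0, b@B4, c@B0, c@B2, d@B4, e@B2, e@B4, f@B1}  OUT={b@B0, b@B4, c@B2, d@B4, e@B2, f@B1}
  B3:  IN={b@B0, b@B4, c@B2, d@B4, e@B2, f@B1}  OUT={b@B3, c@B2, d@B3, e@B3, f@B1}
  B4:  IN={b@B3, c@B2, d@B3, e@B3, f@B1}  OUT={b@B4, c@B2, d@B4, e@B4, f@B1}
  B5:  IN={b@B0, b@B4, c@B2, d@B4, e@B2, e@B4, f@B1}  OUT={b@B0, b@B4, c@B5, d@B4, e@B2, e@B4, f@B1}
  B6:  IN={b@B0, b@B4, c@B5, d@B4, e@B2, e@B4, f@B1}  OUT={b@B0, b@B4, c@B6, d@B6, e@B2, e@B4, f@B1}
  B7:  IN={b@B0, b@B4, c@B2, c@B6, d@B4, d@B6, e@B2, e@B4, f@B1}  OUT={b@B0, b@B4, c@B2, c@B6, d@B4, d@B6, e@B7, f@B1}
  B8:  IN={b@B0, b@B4, c@B2, c@B6, d@B4, d@B6, e@B2, e@B7, f@B1}  OUT={a@B8, b@B0, b@B4, c@B2, c@B6, d@B4, d@B6, e@B2, e@B7, f@B1}

Merge at B0 (entry node, so the boundary value {} is joined with the incoming edge(s)): IN[B0] = {} ⊔ OUT[B2] = {b@B0, b@B4, c@B2, d@B4, e@B2, f@B1}
Applying B0's transfer function to that IN value gives OUT[B0] (row B0 above).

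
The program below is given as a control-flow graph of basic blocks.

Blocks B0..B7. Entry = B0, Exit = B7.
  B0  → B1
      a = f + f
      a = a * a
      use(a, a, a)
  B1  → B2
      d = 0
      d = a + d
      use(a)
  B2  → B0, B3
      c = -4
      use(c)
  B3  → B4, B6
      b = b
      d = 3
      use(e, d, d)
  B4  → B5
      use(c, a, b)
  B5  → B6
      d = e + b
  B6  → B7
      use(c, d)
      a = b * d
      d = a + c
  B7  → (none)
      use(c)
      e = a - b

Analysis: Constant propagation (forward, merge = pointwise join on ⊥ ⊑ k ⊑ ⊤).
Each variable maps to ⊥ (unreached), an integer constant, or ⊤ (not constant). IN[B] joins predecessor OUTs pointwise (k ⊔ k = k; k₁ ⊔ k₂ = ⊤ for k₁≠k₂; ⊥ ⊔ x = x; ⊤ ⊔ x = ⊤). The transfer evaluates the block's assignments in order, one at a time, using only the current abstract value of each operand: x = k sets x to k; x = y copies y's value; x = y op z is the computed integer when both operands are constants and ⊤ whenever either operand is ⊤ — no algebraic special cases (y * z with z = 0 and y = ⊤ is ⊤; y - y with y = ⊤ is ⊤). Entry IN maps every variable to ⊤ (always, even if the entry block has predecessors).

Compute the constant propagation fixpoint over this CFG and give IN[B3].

Answer: {a: ⊤, b: ⊤, c: -4, d: ⊤, e: ⊤, f: ⊤}

Derivation:
Per-block solution:
  B0:   IN=(all ⊤)   OUT=(all ⊤)
  B1:   IN=(all ⊤)   OUT=(all ⊤)
  B2:   IN=(all ⊤)   OUT={c:-4; rest ⊤}
  B3:   IN={c:-4; rest ⊤}   OUT={c:-4, d:3; rest ⊤}
  B4:   IN={c:-4, d:3; rest ⊤}   OUT={c:-4, d:3; rest ⊤}
  B5:   IN={c:-4, d:3; rest ⊤}   OUT={c:-4; rest ⊤}
  B6:   IN={c:-4; rest ⊤}   OUT={c:-4; rest ⊤}
  B7:   IN={c:-4; rest ⊤}   OUT={c:-4; rest ⊤}

Merge at B3: IN[B3] = OUT[B2] = {a: ⊤, b: ⊤, c: -4, d: ⊤, e: ⊤, f: ⊤}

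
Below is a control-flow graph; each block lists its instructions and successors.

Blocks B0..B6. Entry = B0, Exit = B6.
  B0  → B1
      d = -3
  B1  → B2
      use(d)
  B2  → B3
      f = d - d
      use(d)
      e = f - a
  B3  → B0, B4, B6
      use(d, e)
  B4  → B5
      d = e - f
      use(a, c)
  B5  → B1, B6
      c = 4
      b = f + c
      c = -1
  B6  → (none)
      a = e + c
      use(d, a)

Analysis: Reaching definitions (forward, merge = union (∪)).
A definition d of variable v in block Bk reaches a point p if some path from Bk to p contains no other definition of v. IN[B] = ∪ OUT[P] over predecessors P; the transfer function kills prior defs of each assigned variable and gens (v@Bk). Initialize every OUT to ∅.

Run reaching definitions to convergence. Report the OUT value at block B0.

Answer: {b@B5, c@B5, d@B0, e@B2, f@B2}

Working:
Fixpoint table:
  B0: | IN={b@B5, c@B5, d@B0, d@B4, e@B2, f@B2} | OUT={b@B5, c@B5, d@B0, e@B2, f@B2}
  B1: | IN={b@B5, c@B5, d@B0, d@B4, e@B2, f@B2} | OUT={b@B5, c@B5, d@B0, d@B4, e@B2, f@B2}
  B2: | IN={b@B5, c@B5, d@B0, d@B4, e@B2, f@B2} | OUT={b@B5, c@B5, d@B0, d@B4, e@B2, f@B2}
  B3: | IN={b@B5, c@B5, d@B0, d@B4, e@B2, f@B2} | OUT={b@B5, c@B5, d@B0, d@B4, e@B2, f@B2}
  B4: | IN={b@B5, c@B5, d@B0, d@B4, e@B2, f@B2} | OUT={b@B5, c@B5, d@B4, e@B2, f@B2}
  B5: | IN={b@B5, c@B5, d@B4, e@B2, f@B2} | OUT={b@B5, c@B5, d@B4, e@B2, f@B2}
  B6: | IN={b@B5, c@B5, d@B0, d@B4, e@B2, f@B2} | OUT={a@B6, b@B5, c@B5, d@B0, d@B4, e@B2, f@B2}

Merge at B0 (entry node, so the boundary value {} is joined with the incoming edge(s)): IN[B0] = {} ⊔ OUT[B3] = {b@B5, c@B5, d@B0, d@B4, e@B2, f@B2}
Applying B0's transfer function to that IN value gives OUT[B0] (row B0 above).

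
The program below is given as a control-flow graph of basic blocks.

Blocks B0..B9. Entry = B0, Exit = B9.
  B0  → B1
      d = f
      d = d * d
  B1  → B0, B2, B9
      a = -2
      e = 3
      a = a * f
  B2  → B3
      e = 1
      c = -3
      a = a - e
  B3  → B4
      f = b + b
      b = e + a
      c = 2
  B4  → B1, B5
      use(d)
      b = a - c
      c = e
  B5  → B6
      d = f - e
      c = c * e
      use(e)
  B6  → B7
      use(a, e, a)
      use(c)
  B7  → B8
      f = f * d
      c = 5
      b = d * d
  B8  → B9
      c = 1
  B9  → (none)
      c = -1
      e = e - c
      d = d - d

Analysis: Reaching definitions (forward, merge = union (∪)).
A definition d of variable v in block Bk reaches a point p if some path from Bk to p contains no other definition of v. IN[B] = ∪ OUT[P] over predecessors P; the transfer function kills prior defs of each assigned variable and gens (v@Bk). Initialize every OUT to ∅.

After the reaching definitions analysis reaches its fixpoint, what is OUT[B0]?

Answer: {a@B1, b@B4, c@B4, d@B0, e@B1, f@B3}

Trace:
Converged values:
  B0: | IN={a@B1, b@B4, c@B4, d@B0, e@B1, f@B3} | OUT={a@B1, b@B4, c@B4, d@B0, e@B1, f@B3}
  B1: | IN={a@B1, a@B2, b@B4, c@B4, d@B0, e@B1, e@B2, f@B3} | OUT={a@B1, b@B4, c@B4, d@B0, e@B1, f@B3}
  B2: | IN={a@B1, b@B4, c@B4, d@B0, e@B1, f@B3} | OUT={a@B2, b@B4, c@B2, d@B0, e@B2, f@B3}
  B3: | IN={a@B2, b@B4, c@B2, d@B0, e@B2, f@B3} | OUT={a@B2, b@B3, c@B3, d@B0, e@B2, f@B3}
  B4: | IN={a@B2, b@B3, c@B3, d@B0, e@B2, f@B3} | OUT={a@B2, b@B4, c@B4, d@B0, e@B2, f@B3}
  B5: | IN={a@B2, b@B4, c@B4, d@B0, e@B2, f@B3} | OUT={a@B2, b@B4, c@B5, d@B5, e@B2, f@B3}
  B6: | IN={a@B2, b@B4, c@B5, d@B5, e@B2, f@B3} | OUT={a@B2, b@B4, c@B5, d@B5, e@B2, f@B3}
  B7: | IN={a@B2, b@B4, c@B5, d@B5, e@B2, f@B3} | OUT={a@B2, b@B7, c@B7, d@B5, e@B2, f@B7}
  B8: | IN={a@B2, b@B7, c@B7, d@B5, e@B2, f@B7} | OUT={a@B2, b@B7, c@B8, d@B5, e@B2, f@B7}
  B9: | IN={a@B1, a@B2, b@B4, b@B7, c@B4, c@B8, d@B0, d@B5, e@B1, e@B2, f@B3, f@B7} | OUT={a@B1, a@B2, b@B4, b@B7, c@B9, d@B9, e@B9, f@B3, f@B7}

Merge at B0 (entry node, so the boundary value {} is joined with the incoming edge(s)): IN[B0] = {} ⊔ OUT[B1] = {a@B1, b@B4, c@B4, d@B0, e@B1, f@B3}
Applying B0's transfer function to that IN value gives OUT[B0] (row B0 above).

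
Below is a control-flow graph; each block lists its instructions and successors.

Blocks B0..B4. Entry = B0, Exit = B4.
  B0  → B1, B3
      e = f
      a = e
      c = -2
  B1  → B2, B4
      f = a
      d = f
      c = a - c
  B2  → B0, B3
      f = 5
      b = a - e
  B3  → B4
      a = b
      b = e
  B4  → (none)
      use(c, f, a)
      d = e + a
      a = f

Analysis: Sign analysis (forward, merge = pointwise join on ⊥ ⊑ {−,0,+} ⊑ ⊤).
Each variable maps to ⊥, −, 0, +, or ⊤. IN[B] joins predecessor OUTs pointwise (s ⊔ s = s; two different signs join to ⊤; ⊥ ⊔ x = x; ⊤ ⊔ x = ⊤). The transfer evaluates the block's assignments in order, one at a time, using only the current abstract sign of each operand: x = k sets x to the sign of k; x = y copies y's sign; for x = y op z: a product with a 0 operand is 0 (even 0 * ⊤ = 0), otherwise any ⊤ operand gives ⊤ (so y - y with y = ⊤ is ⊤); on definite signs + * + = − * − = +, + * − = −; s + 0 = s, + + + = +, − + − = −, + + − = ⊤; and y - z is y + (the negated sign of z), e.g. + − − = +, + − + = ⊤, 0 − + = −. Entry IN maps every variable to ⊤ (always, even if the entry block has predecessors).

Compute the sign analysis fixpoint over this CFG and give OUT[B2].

Fixpoint table:
  B0:  IN=(all ⊤)  OUT={c:-; rest ⊤}
  B1:  IN={c:-; rest ⊤}  OUT=(all ⊤)
  B2:  IN=(all ⊤)  OUT={f:+; rest ⊤}
  B3:  IN=(all ⊤)  OUT=(all ⊤)
  B4:  IN=(all ⊤)  OUT=(all ⊤)

Merge at B2: IN[B2] = OUT[B1] = {a: ⊤, b: ⊤, c: ⊤, d: ⊤, e: ⊤, f: ⊤}
Applying B2's transfer function to that IN value gives OUT[B2] (row B2 above).

Answer: {a: ⊤, b: ⊤, c: ⊤, d: ⊤, e: ⊤, f: +}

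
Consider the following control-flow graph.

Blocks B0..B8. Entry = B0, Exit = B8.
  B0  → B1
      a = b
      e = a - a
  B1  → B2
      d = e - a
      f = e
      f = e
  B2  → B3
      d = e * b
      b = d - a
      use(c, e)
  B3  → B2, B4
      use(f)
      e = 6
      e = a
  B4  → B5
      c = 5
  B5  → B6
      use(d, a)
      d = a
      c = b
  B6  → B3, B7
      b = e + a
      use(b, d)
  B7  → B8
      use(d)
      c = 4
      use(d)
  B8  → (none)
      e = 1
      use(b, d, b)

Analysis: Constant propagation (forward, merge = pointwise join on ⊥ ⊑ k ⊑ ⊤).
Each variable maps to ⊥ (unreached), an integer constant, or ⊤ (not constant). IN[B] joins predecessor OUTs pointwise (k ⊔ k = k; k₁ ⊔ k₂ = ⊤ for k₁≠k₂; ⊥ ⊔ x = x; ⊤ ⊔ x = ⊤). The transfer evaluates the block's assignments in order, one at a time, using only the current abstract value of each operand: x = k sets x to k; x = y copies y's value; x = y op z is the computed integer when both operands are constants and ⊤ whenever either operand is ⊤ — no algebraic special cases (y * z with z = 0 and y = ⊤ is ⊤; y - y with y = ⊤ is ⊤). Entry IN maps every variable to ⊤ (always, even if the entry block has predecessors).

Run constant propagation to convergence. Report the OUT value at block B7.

Fixpoint table:
  B0: | IN=(all ⊤) | OUT=(all ⊤)
  B1: | IN=(all ⊤) | OUT=(all ⊤)
  B2: | IN=(all ⊤) | OUT=(all ⊤)
  B3: | IN=(all ⊤) | OUT=(all ⊤)
  B4: | IN=(all ⊤) | OUT={c:5; rest ⊤}
  B5: | IN={c:5; rest ⊤} | OUT=(all ⊤)
  B6: | IN=(all ⊤) | OUT=(all ⊤)
  B7: | IN=(all ⊤) | OUT={c:4; rest ⊤}
  B8: | IN={c:4; rest ⊤} | OUT={c:4, e:1; rest ⊤}

Merge at B7: IN[B7] = OUT[B6] = {a: ⊤, b: ⊤, c: ⊤, d: ⊤, e: ⊤, f: ⊤}
Applying B7's transfer function to that IN value gives OUT[B7] (row B7 above).

Answer: {a: ⊤, b: ⊤, c: 4, d: ⊤, e: ⊤, f: ⊤}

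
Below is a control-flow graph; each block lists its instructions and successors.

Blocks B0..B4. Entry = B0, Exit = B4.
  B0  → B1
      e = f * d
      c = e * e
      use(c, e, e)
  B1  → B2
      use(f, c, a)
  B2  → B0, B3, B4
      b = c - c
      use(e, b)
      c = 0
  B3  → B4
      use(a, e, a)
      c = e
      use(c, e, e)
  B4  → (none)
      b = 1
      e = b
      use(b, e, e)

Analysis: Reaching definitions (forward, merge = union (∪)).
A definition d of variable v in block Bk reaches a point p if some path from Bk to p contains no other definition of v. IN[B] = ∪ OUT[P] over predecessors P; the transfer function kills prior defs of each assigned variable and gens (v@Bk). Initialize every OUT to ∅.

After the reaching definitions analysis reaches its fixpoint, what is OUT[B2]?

Fixpoint table:
  B0:  IN={b@B2, c@B2, e@B0}  OUT={b@B2, c@B0, e@B0}
  B1:  IN={b@B2, c@B0, e@B0}  OUT={b@B2, c@B0, e@B0}
  B2:  IN={b@B2, c@B0, e@B0}  OUT={b@B2, c@B2, e@B0}
  B3:  IN={b@B2, c@B2, e@B0}  OUT={b@B2, c@B3, e@B0}
  B4:  IN={b@B2, c@B2, c@B3, e@B0}  OUT={b@B4, c@B2, c@B3, e@B4}

Merge at B2: IN[B2] = OUT[B1] = {b@B2, c@B0, e@B0}
Applying B2's transfer function to that IN value gives OUT[B2] (row B2 above).

Answer: {b@B2, c@B2, e@B0}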